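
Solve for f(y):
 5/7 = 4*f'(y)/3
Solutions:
 f(y) = C1 + 15*y/28


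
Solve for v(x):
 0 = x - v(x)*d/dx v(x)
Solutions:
 v(x) = -sqrt(C1 + x^2)
 v(x) = sqrt(C1 + x^2)


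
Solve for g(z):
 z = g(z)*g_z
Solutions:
 g(z) = -sqrt(C1 + z^2)
 g(z) = sqrt(C1 + z^2)


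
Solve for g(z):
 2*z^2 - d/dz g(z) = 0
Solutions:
 g(z) = C1 + 2*z^3/3


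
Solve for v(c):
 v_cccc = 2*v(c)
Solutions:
 v(c) = C1*exp(-2^(1/4)*c) + C2*exp(2^(1/4)*c) + C3*sin(2^(1/4)*c) + C4*cos(2^(1/4)*c)


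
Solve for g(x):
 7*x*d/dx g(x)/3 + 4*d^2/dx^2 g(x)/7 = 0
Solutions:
 g(x) = C1 + C2*erf(7*sqrt(6)*x/12)


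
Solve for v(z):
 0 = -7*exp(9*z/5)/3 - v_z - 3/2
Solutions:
 v(z) = C1 - 3*z/2 - 35*exp(9*z/5)/27


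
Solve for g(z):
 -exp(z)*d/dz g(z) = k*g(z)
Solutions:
 g(z) = C1*exp(k*exp(-z))


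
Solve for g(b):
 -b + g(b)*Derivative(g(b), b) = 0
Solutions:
 g(b) = -sqrt(C1 + b^2)
 g(b) = sqrt(C1 + b^2)


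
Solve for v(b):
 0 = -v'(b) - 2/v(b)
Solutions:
 v(b) = -sqrt(C1 - 4*b)
 v(b) = sqrt(C1 - 4*b)


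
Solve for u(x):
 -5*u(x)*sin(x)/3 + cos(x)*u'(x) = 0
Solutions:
 u(x) = C1/cos(x)^(5/3)


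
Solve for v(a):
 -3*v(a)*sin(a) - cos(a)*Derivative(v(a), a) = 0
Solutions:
 v(a) = C1*cos(a)^3


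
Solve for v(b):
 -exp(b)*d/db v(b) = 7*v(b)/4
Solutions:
 v(b) = C1*exp(7*exp(-b)/4)


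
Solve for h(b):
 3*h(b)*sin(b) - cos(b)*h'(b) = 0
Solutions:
 h(b) = C1/cos(b)^3


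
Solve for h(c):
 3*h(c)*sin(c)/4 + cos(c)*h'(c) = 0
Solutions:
 h(c) = C1*cos(c)^(3/4)


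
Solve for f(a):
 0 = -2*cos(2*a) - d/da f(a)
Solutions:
 f(a) = C1 - sin(2*a)


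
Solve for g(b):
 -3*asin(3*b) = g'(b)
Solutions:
 g(b) = C1 - 3*b*asin(3*b) - sqrt(1 - 9*b^2)


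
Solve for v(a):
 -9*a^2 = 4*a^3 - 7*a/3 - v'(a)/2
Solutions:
 v(a) = C1 + 2*a^4 + 6*a^3 - 7*a^2/3


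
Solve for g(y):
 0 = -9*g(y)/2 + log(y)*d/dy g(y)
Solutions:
 g(y) = C1*exp(9*li(y)/2)


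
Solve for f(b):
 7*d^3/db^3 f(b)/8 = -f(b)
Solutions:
 f(b) = C3*exp(-2*7^(2/3)*b/7) + (C1*sin(sqrt(3)*7^(2/3)*b/7) + C2*cos(sqrt(3)*7^(2/3)*b/7))*exp(7^(2/3)*b/7)


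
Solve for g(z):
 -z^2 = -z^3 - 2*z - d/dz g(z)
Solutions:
 g(z) = C1 - z^4/4 + z^3/3 - z^2


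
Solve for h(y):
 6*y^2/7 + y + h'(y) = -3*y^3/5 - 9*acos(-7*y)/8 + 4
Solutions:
 h(y) = C1 - 3*y^4/20 - 2*y^3/7 - y^2/2 - 9*y*acos(-7*y)/8 + 4*y - 9*sqrt(1 - 49*y^2)/56


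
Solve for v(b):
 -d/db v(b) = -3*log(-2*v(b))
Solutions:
 -Integral(1/(log(-_y) + log(2)), (_y, v(b)))/3 = C1 - b


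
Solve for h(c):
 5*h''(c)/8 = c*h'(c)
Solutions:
 h(c) = C1 + C2*erfi(2*sqrt(5)*c/5)


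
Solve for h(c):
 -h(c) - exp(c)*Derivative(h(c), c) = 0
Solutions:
 h(c) = C1*exp(exp(-c))


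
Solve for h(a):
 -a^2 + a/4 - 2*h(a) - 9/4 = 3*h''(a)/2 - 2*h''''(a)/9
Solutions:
 h(a) = C1*exp(-sqrt(6)*a*sqrt(9 + sqrt(145))/4) + C2*exp(sqrt(6)*a*sqrt(9 + sqrt(145))/4) + C3*sin(sqrt(6)*a*sqrt(-9 + sqrt(145))/4) + C4*cos(sqrt(6)*a*sqrt(-9 + sqrt(145))/4) - a^2/2 + a/8 - 3/8


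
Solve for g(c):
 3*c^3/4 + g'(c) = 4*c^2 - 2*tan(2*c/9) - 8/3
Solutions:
 g(c) = C1 - 3*c^4/16 + 4*c^3/3 - 8*c/3 + 9*log(cos(2*c/9))


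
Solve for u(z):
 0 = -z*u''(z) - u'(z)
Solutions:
 u(z) = C1 + C2*log(z)


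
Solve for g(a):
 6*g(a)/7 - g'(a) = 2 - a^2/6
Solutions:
 g(a) = C1*exp(6*a/7) - 7*a^2/36 - 49*a/108 + 1169/648


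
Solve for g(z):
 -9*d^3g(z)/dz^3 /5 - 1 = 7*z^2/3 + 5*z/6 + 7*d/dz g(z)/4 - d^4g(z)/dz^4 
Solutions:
 g(z) = C1 + C2*exp(z*(-(5*sqrt(45745) + 1091)^(1/3) - 36/(5*sqrt(45745) + 1091)^(1/3) + 12)/20)*sin(sqrt(3)*z*(-(5*sqrt(45745) + 1091)^(1/3) + 36/(5*sqrt(45745) + 1091)^(1/3))/20) + C3*exp(z*(-(5*sqrt(45745) + 1091)^(1/3) - 36/(5*sqrt(45745) + 1091)^(1/3) + 12)/20)*cos(sqrt(3)*z*(-(5*sqrt(45745) + 1091)^(1/3) + 36/(5*sqrt(45745) + 1091)^(1/3))/20) + C4*exp(z*(36/(5*sqrt(45745) + 1091)^(1/3) + 6 + (5*sqrt(45745) + 1091)^(1/3))/10) - 4*z^3/9 - 5*z^2/21 + 76*z/35


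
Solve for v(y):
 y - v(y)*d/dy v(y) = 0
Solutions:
 v(y) = -sqrt(C1 + y^2)
 v(y) = sqrt(C1 + y^2)


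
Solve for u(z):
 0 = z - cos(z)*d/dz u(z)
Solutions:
 u(z) = C1 + Integral(z/cos(z), z)


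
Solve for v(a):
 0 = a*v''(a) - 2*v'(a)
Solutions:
 v(a) = C1 + C2*a^3


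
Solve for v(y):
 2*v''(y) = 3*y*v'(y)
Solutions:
 v(y) = C1 + C2*erfi(sqrt(3)*y/2)


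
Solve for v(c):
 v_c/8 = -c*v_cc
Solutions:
 v(c) = C1 + C2*c^(7/8)


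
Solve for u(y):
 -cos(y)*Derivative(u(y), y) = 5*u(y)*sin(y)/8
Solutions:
 u(y) = C1*cos(y)^(5/8)


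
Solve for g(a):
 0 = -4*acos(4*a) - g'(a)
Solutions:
 g(a) = C1 - 4*a*acos(4*a) + sqrt(1 - 16*a^2)


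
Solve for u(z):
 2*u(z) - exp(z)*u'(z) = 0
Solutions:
 u(z) = C1*exp(-2*exp(-z))


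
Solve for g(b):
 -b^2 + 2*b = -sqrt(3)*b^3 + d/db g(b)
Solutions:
 g(b) = C1 + sqrt(3)*b^4/4 - b^3/3 + b^2


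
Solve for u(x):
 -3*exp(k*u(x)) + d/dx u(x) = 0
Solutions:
 u(x) = Piecewise((log(-1/(C1*k + 3*k*x))/k, Ne(k, 0)), (nan, True))
 u(x) = Piecewise((C1 + 3*x, Eq(k, 0)), (nan, True))


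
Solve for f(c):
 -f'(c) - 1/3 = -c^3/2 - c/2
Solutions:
 f(c) = C1 + c^4/8 + c^2/4 - c/3


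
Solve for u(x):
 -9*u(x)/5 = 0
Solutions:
 u(x) = 0


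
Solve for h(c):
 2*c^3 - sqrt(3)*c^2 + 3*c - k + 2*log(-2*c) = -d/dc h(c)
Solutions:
 h(c) = C1 - c^4/2 + sqrt(3)*c^3/3 - 3*c^2/2 + c*(k - 2*log(2) + 2) - 2*c*log(-c)


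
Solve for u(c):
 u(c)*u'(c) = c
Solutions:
 u(c) = -sqrt(C1 + c^2)
 u(c) = sqrt(C1 + c^2)


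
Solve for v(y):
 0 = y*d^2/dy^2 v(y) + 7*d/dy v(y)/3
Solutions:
 v(y) = C1 + C2/y^(4/3)


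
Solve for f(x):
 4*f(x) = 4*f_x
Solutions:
 f(x) = C1*exp(x)


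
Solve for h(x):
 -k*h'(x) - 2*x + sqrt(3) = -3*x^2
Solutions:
 h(x) = C1 + x^3/k - x^2/k + sqrt(3)*x/k


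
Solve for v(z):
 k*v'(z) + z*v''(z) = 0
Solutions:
 v(z) = C1 + z^(1 - re(k))*(C2*sin(log(z)*Abs(im(k))) + C3*cos(log(z)*im(k)))


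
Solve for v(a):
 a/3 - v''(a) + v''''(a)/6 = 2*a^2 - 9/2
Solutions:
 v(a) = C1 + C2*a + C3*exp(-sqrt(6)*a) + C4*exp(sqrt(6)*a) - a^4/6 + a^3/18 + 23*a^2/12


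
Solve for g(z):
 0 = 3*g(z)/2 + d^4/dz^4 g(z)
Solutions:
 g(z) = (C1*sin(6^(1/4)*z/2) + C2*cos(6^(1/4)*z/2))*exp(-6^(1/4)*z/2) + (C3*sin(6^(1/4)*z/2) + C4*cos(6^(1/4)*z/2))*exp(6^(1/4)*z/2)


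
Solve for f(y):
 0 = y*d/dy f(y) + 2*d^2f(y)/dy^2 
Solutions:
 f(y) = C1 + C2*erf(y/2)


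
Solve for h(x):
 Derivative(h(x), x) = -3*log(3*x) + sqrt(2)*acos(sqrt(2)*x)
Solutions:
 h(x) = C1 - 3*x*log(x) - 3*x*log(3) + 3*x + sqrt(2)*(x*acos(sqrt(2)*x) - sqrt(2)*sqrt(1 - 2*x^2)/2)


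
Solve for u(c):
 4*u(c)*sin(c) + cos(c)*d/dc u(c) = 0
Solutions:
 u(c) = C1*cos(c)^4


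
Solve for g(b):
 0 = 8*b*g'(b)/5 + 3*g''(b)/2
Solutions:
 g(b) = C1 + C2*erf(2*sqrt(30)*b/15)


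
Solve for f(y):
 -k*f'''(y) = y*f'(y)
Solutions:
 f(y) = C1 + Integral(C2*airyai(y*(-1/k)^(1/3)) + C3*airybi(y*(-1/k)^(1/3)), y)


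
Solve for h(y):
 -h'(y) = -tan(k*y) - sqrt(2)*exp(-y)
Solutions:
 h(y) = C1 - Piecewise((sqrt(2)*exp(-y) - log(tan(k*y)^2 + 1)/(2*k), Ne(k, 0)), (sqrt(2)*exp(-y), True))


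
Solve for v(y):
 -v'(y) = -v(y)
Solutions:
 v(y) = C1*exp(y)


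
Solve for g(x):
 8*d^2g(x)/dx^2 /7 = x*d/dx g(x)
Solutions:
 g(x) = C1 + C2*erfi(sqrt(7)*x/4)


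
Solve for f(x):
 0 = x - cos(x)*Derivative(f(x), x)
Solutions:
 f(x) = C1 + Integral(x/cos(x), x)


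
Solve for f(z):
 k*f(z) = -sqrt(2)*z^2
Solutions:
 f(z) = -sqrt(2)*z^2/k


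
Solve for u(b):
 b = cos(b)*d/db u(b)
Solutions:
 u(b) = C1 + Integral(b/cos(b), b)


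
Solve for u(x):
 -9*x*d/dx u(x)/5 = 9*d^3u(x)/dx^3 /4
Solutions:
 u(x) = C1 + Integral(C2*airyai(-10^(2/3)*x/5) + C3*airybi(-10^(2/3)*x/5), x)


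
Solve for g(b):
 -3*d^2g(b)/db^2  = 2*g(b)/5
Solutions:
 g(b) = C1*sin(sqrt(30)*b/15) + C2*cos(sqrt(30)*b/15)


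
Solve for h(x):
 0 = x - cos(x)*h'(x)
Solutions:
 h(x) = C1 + Integral(x/cos(x), x)


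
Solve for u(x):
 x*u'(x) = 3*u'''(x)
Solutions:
 u(x) = C1 + Integral(C2*airyai(3^(2/3)*x/3) + C3*airybi(3^(2/3)*x/3), x)


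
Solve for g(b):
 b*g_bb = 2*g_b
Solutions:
 g(b) = C1 + C2*b^3


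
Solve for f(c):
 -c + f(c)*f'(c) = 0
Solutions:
 f(c) = -sqrt(C1 + c^2)
 f(c) = sqrt(C1 + c^2)


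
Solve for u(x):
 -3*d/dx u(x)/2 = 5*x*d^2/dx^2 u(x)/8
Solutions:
 u(x) = C1 + C2/x^(7/5)


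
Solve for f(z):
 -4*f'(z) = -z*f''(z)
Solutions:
 f(z) = C1 + C2*z^5


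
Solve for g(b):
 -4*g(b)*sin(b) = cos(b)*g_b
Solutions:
 g(b) = C1*cos(b)^4


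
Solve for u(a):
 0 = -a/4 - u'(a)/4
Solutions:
 u(a) = C1 - a^2/2


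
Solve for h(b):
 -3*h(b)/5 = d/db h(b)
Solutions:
 h(b) = C1*exp(-3*b/5)


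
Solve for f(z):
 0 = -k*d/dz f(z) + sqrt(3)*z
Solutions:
 f(z) = C1 + sqrt(3)*z^2/(2*k)


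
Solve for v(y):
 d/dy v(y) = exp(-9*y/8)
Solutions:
 v(y) = C1 - 8*exp(-9*y/8)/9


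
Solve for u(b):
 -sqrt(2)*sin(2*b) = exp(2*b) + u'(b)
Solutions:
 u(b) = C1 - exp(2*b)/2 + sqrt(2)*cos(2*b)/2


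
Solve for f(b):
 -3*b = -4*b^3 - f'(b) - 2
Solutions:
 f(b) = C1 - b^4 + 3*b^2/2 - 2*b


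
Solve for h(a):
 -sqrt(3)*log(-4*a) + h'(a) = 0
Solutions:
 h(a) = C1 + sqrt(3)*a*log(-a) + sqrt(3)*a*(-1 + 2*log(2))


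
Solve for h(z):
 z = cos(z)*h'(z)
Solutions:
 h(z) = C1 + Integral(z/cos(z), z)


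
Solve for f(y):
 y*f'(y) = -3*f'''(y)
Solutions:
 f(y) = C1 + Integral(C2*airyai(-3^(2/3)*y/3) + C3*airybi(-3^(2/3)*y/3), y)


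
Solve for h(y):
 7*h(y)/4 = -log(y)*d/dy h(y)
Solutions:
 h(y) = C1*exp(-7*li(y)/4)


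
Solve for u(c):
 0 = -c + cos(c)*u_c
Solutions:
 u(c) = C1 + Integral(c/cos(c), c)


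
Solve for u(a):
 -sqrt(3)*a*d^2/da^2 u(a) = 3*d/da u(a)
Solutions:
 u(a) = C1 + C2*a^(1 - sqrt(3))


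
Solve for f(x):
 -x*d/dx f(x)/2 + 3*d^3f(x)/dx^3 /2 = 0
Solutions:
 f(x) = C1 + Integral(C2*airyai(3^(2/3)*x/3) + C3*airybi(3^(2/3)*x/3), x)


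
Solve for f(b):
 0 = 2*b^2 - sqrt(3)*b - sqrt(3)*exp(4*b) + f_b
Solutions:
 f(b) = C1 - 2*b^3/3 + sqrt(3)*b^2/2 + sqrt(3)*exp(4*b)/4


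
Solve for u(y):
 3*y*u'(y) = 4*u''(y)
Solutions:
 u(y) = C1 + C2*erfi(sqrt(6)*y/4)


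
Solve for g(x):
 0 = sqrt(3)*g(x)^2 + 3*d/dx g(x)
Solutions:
 g(x) = 3/(C1 + sqrt(3)*x)


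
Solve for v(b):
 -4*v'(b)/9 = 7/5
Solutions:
 v(b) = C1 - 63*b/20


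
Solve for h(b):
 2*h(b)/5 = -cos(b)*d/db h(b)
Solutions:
 h(b) = C1*(sin(b) - 1)^(1/5)/(sin(b) + 1)^(1/5)


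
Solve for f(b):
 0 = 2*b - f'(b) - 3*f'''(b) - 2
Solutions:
 f(b) = C1 + C2*sin(sqrt(3)*b/3) + C3*cos(sqrt(3)*b/3) + b^2 - 2*b


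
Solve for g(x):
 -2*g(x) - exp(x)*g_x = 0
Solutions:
 g(x) = C1*exp(2*exp(-x))


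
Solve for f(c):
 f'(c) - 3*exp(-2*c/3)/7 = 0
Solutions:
 f(c) = C1 - 9*exp(-2*c/3)/14


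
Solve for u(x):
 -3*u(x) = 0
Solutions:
 u(x) = 0


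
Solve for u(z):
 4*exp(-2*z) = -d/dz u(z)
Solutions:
 u(z) = C1 + 2*exp(-2*z)


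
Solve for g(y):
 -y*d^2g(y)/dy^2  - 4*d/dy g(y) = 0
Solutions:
 g(y) = C1 + C2/y^3


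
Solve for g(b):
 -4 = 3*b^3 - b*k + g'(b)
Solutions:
 g(b) = C1 - 3*b^4/4 + b^2*k/2 - 4*b


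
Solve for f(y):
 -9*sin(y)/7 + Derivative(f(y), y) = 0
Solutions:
 f(y) = C1 - 9*cos(y)/7


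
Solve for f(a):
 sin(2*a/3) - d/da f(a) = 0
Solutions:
 f(a) = C1 - 3*cos(2*a/3)/2


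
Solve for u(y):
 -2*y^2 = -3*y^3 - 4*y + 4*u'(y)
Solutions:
 u(y) = C1 + 3*y^4/16 - y^3/6 + y^2/2


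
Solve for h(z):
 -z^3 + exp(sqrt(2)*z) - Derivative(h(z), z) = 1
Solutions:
 h(z) = C1 - z^4/4 - z + sqrt(2)*exp(sqrt(2)*z)/2


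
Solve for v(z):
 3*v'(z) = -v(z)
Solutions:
 v(z) = C1*exp(-z/3)


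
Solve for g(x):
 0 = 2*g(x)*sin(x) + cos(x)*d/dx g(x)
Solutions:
 g(x) = C1*cos(x)^2


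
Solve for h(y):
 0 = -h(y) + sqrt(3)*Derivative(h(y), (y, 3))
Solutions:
 h(y) = C3*exp(3^(5/6)*y/3) + (C1*sin(3^(1/3)*y/2) + C2*cos(3^(1/3)*y/2))*exp(-3^(5/6)*y/6)


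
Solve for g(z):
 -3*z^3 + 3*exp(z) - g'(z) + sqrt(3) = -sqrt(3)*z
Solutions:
 g(z) = C1 - 3*z^4/4 + sqrt(3)*z^2/2 + sqrt(3)*z + 3*exp(z)


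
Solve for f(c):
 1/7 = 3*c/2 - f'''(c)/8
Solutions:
 f(c) = C1 + C2*c + C3*c^2 + c^4/2 - 4*c^3/21


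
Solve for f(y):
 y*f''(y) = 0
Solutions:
 f(y) = C1 + C2*y


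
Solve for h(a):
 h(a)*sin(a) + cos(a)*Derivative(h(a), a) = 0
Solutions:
 h(a) = C1*cos(a)


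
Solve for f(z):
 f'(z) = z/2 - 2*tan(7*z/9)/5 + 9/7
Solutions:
 f(z) = C1 + z^2/4 + 9*z/7 + 18*log(cos(7*z/9))/35


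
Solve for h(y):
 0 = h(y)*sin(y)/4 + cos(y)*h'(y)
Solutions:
 h(y) = C1*cos(y)^(1/4)


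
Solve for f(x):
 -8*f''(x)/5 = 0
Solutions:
 f(x) = C1 + C2*x


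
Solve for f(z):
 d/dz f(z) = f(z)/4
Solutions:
 f(z) = C1*exp(z/4)


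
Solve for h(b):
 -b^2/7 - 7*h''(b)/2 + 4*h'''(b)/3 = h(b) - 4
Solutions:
 h(b) = C1*exp(b*(-(8*sqrt(2634) + 535)^(1/3) - 49/(8*sqrt(2634) + 535)^(1/3) + 14)/16)*sin(sqrt(3)*b*(-(8*sqrt(2634) + 535)^(1/3) + 49/(8*sqrt(2634) + 535)^(1/3))/16) + C2*exp(b*(-(8*sqrt(2634) + 535)^(1/3) - 49/(8*sqrt(2634) + 535)^(1/3) + 14)/16)*cos(sqrt(3)*b*(-(8*sqrt(2634) + 535)^(1/3) + 49/(8*sqrt(2634) + 535)^(1/3))/16) + C3*exp(b*(49/(8*sqrt(2634) + 535)^(1/3) + 7 + (8*sqrt(2634) + 535)^(1/3))/8) - b^2/7 + 5


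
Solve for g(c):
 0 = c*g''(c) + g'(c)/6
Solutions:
 g(c) = C1 + C2*c^(5/6)


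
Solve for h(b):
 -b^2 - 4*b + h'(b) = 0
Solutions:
 h(b) = C1 + b^3/3 + 2*b^2


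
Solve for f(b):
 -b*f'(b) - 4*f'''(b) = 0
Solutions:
 f(b) = C1 + Integral(C2*airyai(-2^(1/3)*b/2) + C3*airybi(-2^(1/3)*b/2), b)


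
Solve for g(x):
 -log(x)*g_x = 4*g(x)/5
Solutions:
 g(x) = C1*exp(-4*li(x)/5)


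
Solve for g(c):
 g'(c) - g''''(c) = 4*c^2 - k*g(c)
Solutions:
 g(c) = C1*exp(c*Piecewise((-sqrt(-(-1)^(1/3))/2 - sqrt(-2/sqrt(-(-1)^(1/3)) + (-1)^(1/3))/2, Eq(k, 0)), (-sqrt(-2*k/(3*(sqrt(k^3/27 + 1/256) + 1/16)^(1/3)) + 2*(sqrt(k^3/27 + 1/256) + 1/16)^(1/3))/2 - sqrt(2*k/(3*(sqrt(k^3/27 + 1/256) + 1/16)^(1/3)) - 2*(sqrt(k^3/27 + 1/256) + 1/16)^(1/3) - 2/sqrt(-2*k/(3*(sqrt(k^3/27 + 1/256) + 1/16)^(1/3)) + 2*(sqrt(k^3/27 + 1/256) + 1/16)^(1/3)))/2, True))) + C2*exp(c*Piecewise((sqrt(-(-1)^(1/3))/2 + sqrt((-1)^(1/3) + 2/sqrt(-(-1)^(1/3)))/2, Eq(k, 0)), (sqrt(-2*k/(3*(sqrt(k^3/27 + 1/256) + 1/16)^(1/3)) + 2*(sqrt(k^3/27 + 1/256) + 1/16)^(1/3))/2 + sqrt(2*k/(3*(sqrt(k^3/27 + 1/256) + 1/16)^(1/3)) - 2*(sqrt(k^3/27 + 1/256) + 1/16)^(1/3) + 2/sqrt(-2*k/(3*(sqrt(k^3/27 + 1/256) + 1/16)^(1/3)) + 2*(sqrt(k^3/27 + 1/256) + 1/16)^(1/3)))/2, True))) + C3*exp(c*Piecewise((-sqrt((-1)^(1/3) + 2/sqrt(-(-1)^(1/3)))/2 + sqrt(-(-1)^(1/3))/2, Eq(k, 0)), (sqrt(-2*k/(3*(sqrt(k^3/27 + 1/256) + 1/16)^(1/3)) + 2*(sqrt(k^3/27 + 1/256) + 1/16)^(1/3))/2 - sqrt(2*k/(3*(sqrt(k^3/27 + 1/256) + 1/16)^(1/3)) - 2*(sqrt(k^3/27 + 1/256) + 1/16)^(1/3) + 2/sqrt(-2*k/(3*(sqrt(k^3/27 + 1/256) + 1/16)^(1/3)) + 2*(sqrt(k^3/27 + 1/256) + 1/16)^(1/3)))/2, True))) + C4*exp(c*Piecewise((sqrt(-2/sqrt(-(-1)^(1/3)) + (-1)^(1/3))/2 - sqrt(-(-1)^(1/3))/2, Eq(k, 0)), (-sqrt(-2*k/(3*(sqrt(k^3/27 + 1/256) + 1/16)^(1/3)) + 2*(sqrt(k^3/27 + 1/256) + 1/16)^(1/3))/2 + sqrt(2*k/(3*(sqrt(k^3/27 + 1/256) + 1/16)^(1/3)) - 2*(sqrt(k^3/27 + 1/256) + 1/16)^(1/3) - 2/sqrt(-2*k/(3*(sqrt(k^3/27 + 1/256) + 1/16)^(1/3)) + 2*(sqrt(k^3/27 + 1/256) + 1/16)^(1/3)))/2, True))) + 4*c^2/k - 8*c/k^2 + 8/k^3


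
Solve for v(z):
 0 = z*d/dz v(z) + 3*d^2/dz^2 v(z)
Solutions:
 v(z) = C1 + C2*erf(sqrt(6)*z/6)


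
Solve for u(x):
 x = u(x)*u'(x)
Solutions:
 u(x) = -sqrt(C1 + x^2)
 u(x) = sqrt(C1 + x^2)


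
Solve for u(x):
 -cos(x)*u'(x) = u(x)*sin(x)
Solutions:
 u(x) = C1*cos(x)


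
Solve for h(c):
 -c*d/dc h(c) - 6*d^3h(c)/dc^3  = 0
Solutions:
 h(c) = C1 + Integral(C2*airyai(-6^(2/3)*c/6) + C3*airybi(-6^(2/3)*c/6), c)


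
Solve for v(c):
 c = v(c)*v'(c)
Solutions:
 v(c) = -sqrt(C1 + c^2)
 v(c) = sqrt(C1 + c^2)


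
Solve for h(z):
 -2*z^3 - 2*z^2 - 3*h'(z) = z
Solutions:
 h(z) = C1 - z^4/6 - 2*z^3/9 - z^2/6


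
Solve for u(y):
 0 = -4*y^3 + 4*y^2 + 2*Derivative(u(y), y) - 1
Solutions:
 u(y) = C1 + y^4/2 - 2*y^3/3 + y/2


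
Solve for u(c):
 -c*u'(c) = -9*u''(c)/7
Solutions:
 u(c) = C1 + C2*erfi(sqrt(14)*c/6)


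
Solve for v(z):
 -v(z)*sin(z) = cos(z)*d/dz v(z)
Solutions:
 v(z) = C1*cos(z)


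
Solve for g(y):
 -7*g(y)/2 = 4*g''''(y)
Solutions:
 g(y) = (C1*sin(2^(3/4)*7^(1/4)*y/4) + C2*cos(2^(3/4)*7^(1/4)*y/4))*exp(-2^(3/4)*7^(1/4)*y/4) + (C3*sin(2^(3/4)*7^(1/4)*y/4) + C4*cos(2^(3/4)*7^(1/4)*y/4))*exp(2^(3/4)*7^(1/4)*y/4)


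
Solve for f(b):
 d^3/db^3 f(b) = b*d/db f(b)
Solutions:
 f(b) = C1 + Integral(C2*airyai(b) + C3*airybi(b), b)


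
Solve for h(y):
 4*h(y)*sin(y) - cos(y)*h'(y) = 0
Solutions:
 h(y) = C1/cos(y)^4


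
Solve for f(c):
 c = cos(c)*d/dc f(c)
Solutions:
 f(c) = C1 + Integral(c/cos(c), c)


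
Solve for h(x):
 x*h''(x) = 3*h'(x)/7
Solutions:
 h(x) = C1 + C2*x^(10/7)


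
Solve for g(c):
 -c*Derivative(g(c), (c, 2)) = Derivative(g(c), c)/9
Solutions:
 g(c) = C1 + C2*c^(8/9)


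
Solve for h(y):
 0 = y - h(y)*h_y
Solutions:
 h(y) = -sqrt(C1 + y^2)
 h(y) = sqrt(C1 + y^2)


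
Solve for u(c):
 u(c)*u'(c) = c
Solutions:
 u(c) = -sqrt(C1 + c^2)
 u(c) = sqrt(C1 + c^2)


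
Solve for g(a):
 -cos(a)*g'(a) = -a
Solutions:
 g(a) = C1 + Integral(a/cos(a), a)


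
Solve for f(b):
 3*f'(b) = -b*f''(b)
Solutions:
 f(b) = C1 + C2/b^2


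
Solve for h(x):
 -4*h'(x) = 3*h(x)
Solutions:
 h(x) = C1*exp(-3*x/4)


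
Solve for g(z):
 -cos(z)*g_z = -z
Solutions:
 g(z) = C1 + Integral(z/cos(z), z)


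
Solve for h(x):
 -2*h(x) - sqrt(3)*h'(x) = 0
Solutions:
 h(x) = C1*exp(-2*sqrt(3)*x/3)


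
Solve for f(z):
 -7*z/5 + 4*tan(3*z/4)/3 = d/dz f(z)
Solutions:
 f(z) = C1 - 7*z^2/10 - 16*log(cos(3*z/4))/9


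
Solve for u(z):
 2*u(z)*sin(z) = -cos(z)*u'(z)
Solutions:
 u(z) = C1*cos(z)^2


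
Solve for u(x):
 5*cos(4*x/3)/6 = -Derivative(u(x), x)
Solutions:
 u(x) = C1 - 5*sin(4*x/3)/8


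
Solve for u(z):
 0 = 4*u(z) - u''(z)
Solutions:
 u(z) = C1*exp(-2*z) + C2*exp(2*z)


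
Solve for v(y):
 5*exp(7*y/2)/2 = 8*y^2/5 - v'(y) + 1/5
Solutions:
 v(y) = C1 + 8*y^3/15 + y/5 - 5*exp(7*y/2)/7


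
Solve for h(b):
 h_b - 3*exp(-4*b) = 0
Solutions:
 h(b) = C1 - 3*exp(-4*b)/4


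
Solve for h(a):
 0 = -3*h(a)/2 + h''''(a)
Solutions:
 h(a) = C1*exp(-2^(3/4)*3^(1/4)*a/2) + C2*exp(2^(3/4)*3^(1/4)*a/2) + C3*sin(2^(3/4)*3^(1/4)*a/2) + C4*cos(2^(3/4)*3^(1/4)*a/2)


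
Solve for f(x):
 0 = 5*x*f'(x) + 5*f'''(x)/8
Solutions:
 f(x) = C1 + Integral(C2*airyai(-2*x) + C3*airybi(-2*x), x)


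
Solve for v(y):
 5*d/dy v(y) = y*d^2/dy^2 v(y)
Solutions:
 v(y) = C1 + C2*y^6


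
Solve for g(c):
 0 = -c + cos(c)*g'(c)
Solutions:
 g(c) = C1 + Integral(c/cos(c), c)


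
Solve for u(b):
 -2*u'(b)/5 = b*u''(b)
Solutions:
 u(b) = C1 + C2*b^(3/5)


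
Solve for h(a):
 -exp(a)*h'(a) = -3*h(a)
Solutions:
 h(a) = C1*exp(-3*exp(-a))


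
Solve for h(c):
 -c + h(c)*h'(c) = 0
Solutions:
 h(c) = -sqrt(C1 + c^2)
 h(c) = sqrt(C1 + c^2)


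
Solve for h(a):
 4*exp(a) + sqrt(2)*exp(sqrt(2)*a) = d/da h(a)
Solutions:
 h(a) = C1 + 4*exp(a) + exp(sqrt(2)*a)


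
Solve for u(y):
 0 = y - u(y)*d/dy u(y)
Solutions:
 u(y) = -sqrt(C1 + y^2)
 u(y) = sqrt(C1 + y^2)


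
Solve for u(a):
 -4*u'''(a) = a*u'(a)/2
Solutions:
 u(a) = C1 + Integral(C2*airyai(-a/2) + C3*airybi(-a/2), a)


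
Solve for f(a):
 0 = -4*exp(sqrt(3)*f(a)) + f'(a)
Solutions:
 f(a) = sqrt(3)*(2*log(-1/(C1 + 4*a)) - log(3))/6


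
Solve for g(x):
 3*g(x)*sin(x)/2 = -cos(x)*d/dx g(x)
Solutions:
 g(x) = C1*cos(x)^(3/2)


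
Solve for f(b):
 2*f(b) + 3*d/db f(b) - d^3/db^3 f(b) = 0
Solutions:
 f(b) = C3*exp(2*b) + (C1 + C2*b)*exp(-b)


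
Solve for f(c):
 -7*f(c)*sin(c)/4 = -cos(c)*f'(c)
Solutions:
 f(c) = C1/cos(c)^(7/4)


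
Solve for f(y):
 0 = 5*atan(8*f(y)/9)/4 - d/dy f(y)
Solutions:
 Integral(1/atan(8*_y/9), (_y, f(y))) = C1 + 5*y/4


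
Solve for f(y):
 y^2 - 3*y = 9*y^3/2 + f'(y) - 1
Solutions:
 f(y) = C1 - 9*y^4/8 + y^3/3 - 3*y^2/2 + y


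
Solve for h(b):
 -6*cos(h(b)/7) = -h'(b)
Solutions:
 -6*b - 7*log(sin(h(b)/7) - 1)/2 + 7*log(sin(h(b)/7) + 1)/2 = C1


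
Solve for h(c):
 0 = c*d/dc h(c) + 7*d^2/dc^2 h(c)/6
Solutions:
 h(c) = C1 + C2*erf(sqrt(21)*c/7)


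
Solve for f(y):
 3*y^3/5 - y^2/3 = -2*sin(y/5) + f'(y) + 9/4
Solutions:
 f(y) = C1 + 3*y^4/20 - y^3/9 - 9*y/4 - 10*cos(y/5)


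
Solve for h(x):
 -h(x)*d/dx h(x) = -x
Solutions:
 h(x) = -sqrt(C1 + x^2)
 h(x) = sqrt(C1 + x^2)


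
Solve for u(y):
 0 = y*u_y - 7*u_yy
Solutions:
 u(y) = C1 + C2*erfi(sqrt(14)*y/14)


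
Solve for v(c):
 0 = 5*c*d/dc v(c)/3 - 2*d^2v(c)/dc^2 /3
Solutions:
 v(c) = C1 + C2*erfi(sqrt(5)*c/2)


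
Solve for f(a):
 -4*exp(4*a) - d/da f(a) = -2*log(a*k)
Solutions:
 f(a) = C1 + 2*a*log(a*k) - 2*a - exp(4*a)


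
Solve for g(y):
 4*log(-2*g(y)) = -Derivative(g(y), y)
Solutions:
 Integral(1/(log(-_y) + log(2)), (_y, g(y)))/4 = C1 - y


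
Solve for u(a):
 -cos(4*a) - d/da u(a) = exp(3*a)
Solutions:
 u(a) = C1 - exp(3*a)/3 - sin(4*a)/4


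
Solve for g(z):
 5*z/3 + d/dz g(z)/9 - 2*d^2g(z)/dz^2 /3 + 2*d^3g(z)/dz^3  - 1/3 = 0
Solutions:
 g(z) = C1 - 15*z^2/2 - 87*z + (C2*sin(z/6) + C3*cos(z/6))*exp(z/6)


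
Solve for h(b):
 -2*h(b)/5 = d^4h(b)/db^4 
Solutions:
 h(b) = (C1*sin(10^(3/4)*b/10) + C2*cos(10^(3/4)*b/10))*exp(-10^(3/4)*b/10) + (C3*sin(10^(3/4)*b/10) + C4*cos(10^(3/4)*b/10))*exp(10^(3/4)*b/10)


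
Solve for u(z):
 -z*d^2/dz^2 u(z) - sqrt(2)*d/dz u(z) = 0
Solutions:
 u(z) = C1 + C2*z^(1 - sqrt(2))


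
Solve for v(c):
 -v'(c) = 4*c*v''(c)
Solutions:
 v(c) = C1 + C2*c^(3/4)


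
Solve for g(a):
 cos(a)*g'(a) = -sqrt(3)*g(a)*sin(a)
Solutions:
 g(a) = C1*cos(a)^(sqrt(3))


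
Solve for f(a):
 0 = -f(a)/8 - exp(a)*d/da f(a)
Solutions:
 f(a) = C1*exp(exp(-a)/8)


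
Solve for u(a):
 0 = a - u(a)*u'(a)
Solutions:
 u(a) = -sqrt(C1 + a^2)
 u(a) = sqrt(C1 + a^2)


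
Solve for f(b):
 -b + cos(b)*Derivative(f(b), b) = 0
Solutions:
 f(b) = C1 + Integral(b/cos(b), b)


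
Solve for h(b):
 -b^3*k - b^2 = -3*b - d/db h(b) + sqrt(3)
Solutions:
 h(b) = C1 + b^4*k/4 + b^3/3 - 3*b^2/2 + sqrt(3)*b


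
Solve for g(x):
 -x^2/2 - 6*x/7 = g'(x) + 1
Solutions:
 g(x) = C1 - x^3/6 - 3*x^2/7 - x


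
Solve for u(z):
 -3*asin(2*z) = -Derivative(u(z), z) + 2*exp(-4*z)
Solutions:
 u(z) = C1 + 3*z*asin(2*z) + 3*sqrt(1 - 4*z^2)/2 - exp(-4*z)/2


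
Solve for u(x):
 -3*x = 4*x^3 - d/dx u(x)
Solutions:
 u(x) = C1 + x^4 + 3*x^2/2


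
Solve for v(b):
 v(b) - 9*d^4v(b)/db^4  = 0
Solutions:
 v(b) = C1*exp(-sqrt(3)*b/3) + C2*exp(sqrt(3)*b/3) + C3*sin(sqrt(3)*b/3) + C4*cos(sqrt(3)*b/3)


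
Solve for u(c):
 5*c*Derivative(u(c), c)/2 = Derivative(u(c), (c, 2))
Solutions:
 u(c) = C1 + C2*erfi(sqrt(5)*c/2)


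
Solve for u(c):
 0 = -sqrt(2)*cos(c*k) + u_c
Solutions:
 u(c) = C1 + sqrt(2)*sin(c*k)/k


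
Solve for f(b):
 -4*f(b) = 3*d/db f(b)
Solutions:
 f(b) = C1*exp(-4*b/3)


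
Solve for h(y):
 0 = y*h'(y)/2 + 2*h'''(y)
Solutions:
 h(y) = C1 + Integral(C2*airyai(-2^(1/3)*y/2) + C3*airybi(-2^(1/3)*y/2), y)


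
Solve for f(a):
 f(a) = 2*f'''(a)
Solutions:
 f(a) = C3*exp(2^(2/3)*a/2) + (C1*sin(2^(2/3)*sqrt(3)*a/4) + C2*cos(2^(2/3)*sqrt(3)*a/4))*exp(-2^(2/3)*a/4)


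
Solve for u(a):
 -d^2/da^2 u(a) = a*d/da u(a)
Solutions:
 u(a) = C1 + C2*erf(sqrt(2)*a/2)


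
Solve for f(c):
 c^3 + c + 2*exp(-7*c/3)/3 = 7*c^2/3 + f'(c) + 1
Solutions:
 f(c) = C1 + c^4/4 - 7*c^3/9 + c^2/2 - c - 2*exp(-7*c/3)/7


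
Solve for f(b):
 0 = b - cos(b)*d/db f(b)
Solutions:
 f(b) = C1 + Integral(b/cos(b), b)


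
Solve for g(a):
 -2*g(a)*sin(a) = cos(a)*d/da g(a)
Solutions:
 g(a) = C1*cos(a)^2


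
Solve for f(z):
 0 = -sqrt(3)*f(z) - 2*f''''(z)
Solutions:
 f(z) = (C1*sin(2^(1/4)*3^(1/8)*z/2) + C2*cos(2^(1/4)*3^(1/8)*z/2))*exp(-2^(1/4)*3^(1/8)*z/2) + (C3*sin(2^(1/4)*3^(1/8)*z/2) + C4*cos(2^(1/4)*3^(1/8)*z/2))*exp(2^(1/4)*3^(1/8)*z/2)


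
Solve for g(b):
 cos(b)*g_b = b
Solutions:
 g(b) = C1 + Integral(b/cos(b), b)


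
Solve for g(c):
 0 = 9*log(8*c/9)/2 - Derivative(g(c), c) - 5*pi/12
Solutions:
 g(c) = C1 + 9*c*log(c)/2 - 9*c*log(3) - 9*c/2 - 5*pi*c/12 + 27*c*log(2)/2


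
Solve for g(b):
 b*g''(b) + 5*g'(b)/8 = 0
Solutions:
 g(b) = C1 + C2*b^(3/8)


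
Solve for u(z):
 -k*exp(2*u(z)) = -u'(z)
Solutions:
 u(z) = log(-sqrt(-1/(C1 + k*z))) - log(2)/2
 u(z) = log(-1/(C1 + k*z))/2 - log(2)/2


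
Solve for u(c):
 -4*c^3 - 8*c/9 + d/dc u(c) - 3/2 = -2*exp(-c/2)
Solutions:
 u(c) = C1 + c^4 + 4*c^2/9 + 3*c/2 + 4*exp(-c/2)


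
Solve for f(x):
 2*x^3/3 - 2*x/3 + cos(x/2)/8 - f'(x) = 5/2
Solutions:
 f(x) = C1 + x^4/6 - x^2/3 - 5*x/2 + sin(x/2)/4


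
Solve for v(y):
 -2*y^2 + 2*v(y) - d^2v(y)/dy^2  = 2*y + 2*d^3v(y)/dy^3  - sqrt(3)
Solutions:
 v(y) = C1*exp(-y*((6*sqrt(318) + 107)^(-1/3) + 2 + (6*sqrt(318) + 107)^(1/3))/12)*sin(sqrt(3)*y*(-(6*sqrt(318) + 107)^(1/3) + (6*sqrt(318) + 107)^(-1/3))/12) + C2*exp(-y*((6*sqrt(318) + 107)^(-1/3) + 2 + (6*sqrt(318) + 107)^(1/3))/12)*cos(sqrt(3)*y*(-(6*sqrt(318) + 107)^(1/3) + (6*sqrt(318) + 107)^(-1/3))/12) + C3*exp(y*(-1 + (6*sqrt(318) + 107)^(-1/3) + (6*sqrt(318) + 107)^(1/3))/6) + y^2 + y - sqrt(3)/2 + 1


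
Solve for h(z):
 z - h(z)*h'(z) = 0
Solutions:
 h(z) = -sqrt(C1 + z^2)
 h(z) = sqrt(C1 + z^2)


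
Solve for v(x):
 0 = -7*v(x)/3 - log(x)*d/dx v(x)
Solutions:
 v(x) = C1*exp(-7*li(x)/3)


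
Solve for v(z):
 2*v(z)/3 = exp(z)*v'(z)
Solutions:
 v(z) = C1*exp(-2*exp(-z)/3)


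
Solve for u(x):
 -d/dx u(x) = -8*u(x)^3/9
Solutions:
 u(x) = -3*sqrt(2)*sqrt(-1/(C1 + 8*x))/2
 u(x) = 3*sqrt(2)*sqrt(-1/(C1 + 8*x))/2


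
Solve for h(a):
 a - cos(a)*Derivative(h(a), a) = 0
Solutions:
 h(a) = C1 + Integral(a/cos(a), a)


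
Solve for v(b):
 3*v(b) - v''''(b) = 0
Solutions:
 v(b) = C1*exp(-3^(1/4)*b) + C2*exp(3^(1/4)*b) + C3*sin(3^(1/4)*b) + C4*cos(3^(1/4)*b)


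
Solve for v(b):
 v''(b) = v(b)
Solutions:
 v(b) = C1*exp(-b) + C2*exp(b)


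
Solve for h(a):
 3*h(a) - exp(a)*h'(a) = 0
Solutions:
 h(a) = C1*exp(-3*exp(-a))


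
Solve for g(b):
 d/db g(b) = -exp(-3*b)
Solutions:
 g(b) = C1 + exp(-3*b)/3


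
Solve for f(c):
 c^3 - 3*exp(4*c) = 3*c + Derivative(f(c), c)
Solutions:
 f(c) = C1 + c^4/4 - 3*c^2/2 - 3*exp(4*c)/4


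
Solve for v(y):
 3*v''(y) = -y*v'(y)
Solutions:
 v(y) = C1 + C2*erf(sqrt(6)*y/6)


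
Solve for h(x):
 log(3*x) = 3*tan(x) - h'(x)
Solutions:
 h(x) = C1 - x*log(x) - x*log(3) + x - 3*log(cos(x))


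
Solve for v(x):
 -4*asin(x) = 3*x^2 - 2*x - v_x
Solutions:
 v(x) = C1 + x^3 - x^2 + 4*x*asin(x) + 4*sqrt(1 - x^2)


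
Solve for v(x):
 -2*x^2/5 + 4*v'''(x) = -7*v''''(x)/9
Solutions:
 v(x) = C1 + C2*x + C3*x^2 + C4*exp(-36*x/7) + x^5/600 - 7*x^4/4320 + 49*x^3/38880


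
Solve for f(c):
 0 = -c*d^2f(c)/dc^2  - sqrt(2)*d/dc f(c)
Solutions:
 f(c) = C1 + C2*c^(1 - sqrt(2))


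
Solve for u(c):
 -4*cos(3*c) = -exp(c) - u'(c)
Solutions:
 u(c) = C1 - exp(c) + 4*sin(3*c)/3


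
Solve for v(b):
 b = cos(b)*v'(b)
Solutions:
 v(b) = C1 + Integral(b/cos(b), b)


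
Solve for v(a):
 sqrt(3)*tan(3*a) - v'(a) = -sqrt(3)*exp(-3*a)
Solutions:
 v(a) = C1 + sqrt(3)*log(tan(3*a)^2 + 1)/6 - sqrt(3)*exp(-3*a)/3


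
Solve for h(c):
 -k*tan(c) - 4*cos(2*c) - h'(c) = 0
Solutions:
 h(c) = C1 + k*log(cos(c)) - 2*sin(2*c)


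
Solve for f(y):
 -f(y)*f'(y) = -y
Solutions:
 f(y) = -sqrt(C1 + y^2)
 f(y) = sqrt(C1 + y^2)


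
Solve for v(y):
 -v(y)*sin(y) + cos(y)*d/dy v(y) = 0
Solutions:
 v(y) = C1/cos(y)


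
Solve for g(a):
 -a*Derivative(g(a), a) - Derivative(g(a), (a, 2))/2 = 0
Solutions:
 g(a) = C1 + C2*erf(a)


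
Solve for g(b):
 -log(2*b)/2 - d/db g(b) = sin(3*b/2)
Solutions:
 g(b) = C1 - b*log(b)/2 - b*log(2)/2 + b/2 + 2*cos(3*b/2)/3


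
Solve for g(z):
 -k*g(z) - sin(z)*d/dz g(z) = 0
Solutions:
 g(z) = C1*exp(k*(-log(cos(z) - 1) + log(cos(z) + 1))/2)


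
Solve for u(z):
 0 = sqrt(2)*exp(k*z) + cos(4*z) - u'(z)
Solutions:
 u(z) = C1 + sin(4*z)/4 + sqrt(2)*exp(k*z)/k


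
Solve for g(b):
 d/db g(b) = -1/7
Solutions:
 g(b) = C1 - b/7


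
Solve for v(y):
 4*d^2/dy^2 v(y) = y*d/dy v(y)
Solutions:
 v(y) = C1 + C2*erfi(sqrt(2)*y/4)


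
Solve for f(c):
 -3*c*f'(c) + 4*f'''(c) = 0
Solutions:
 f(c) = C1 + Integral(C2*airyai(6^(1/3)*c/2) + C3*airybi(6^(1/3)*c/2), c)


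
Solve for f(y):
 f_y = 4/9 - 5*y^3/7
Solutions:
 f(y) = C1 - 5*y^4/28 + 4*y/9


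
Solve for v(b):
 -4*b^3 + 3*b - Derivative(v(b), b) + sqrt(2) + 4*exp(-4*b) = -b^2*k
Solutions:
 v(b) = C1 - b^4 + b^3*k/3 + 3*b^2/2 + sqrt(2)*b - exp(-4*b)


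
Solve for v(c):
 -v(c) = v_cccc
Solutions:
 v(c) = (C1*sin(sqrt(2)*c/2) + C2*cos(sqrt(2)*c/2))*exp(-sqrt(2)*c/2) + (C3*sin(sqrt(2)*c/2) + C4*cos(sqrt(2)*c/2))*exp(sqrt(2)*c/2)


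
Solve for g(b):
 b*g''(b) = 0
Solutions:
 g(b) = C1 + C2*b


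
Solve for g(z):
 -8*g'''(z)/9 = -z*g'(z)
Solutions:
 g(z) = C1 + Integral(C2*airyai(3^(2/3)*z/2) + C3*airybi(3^(2/3)*z/2), z)


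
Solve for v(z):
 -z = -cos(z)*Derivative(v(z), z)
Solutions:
 v(z) = C1 + Integral(z/cos(z), z)


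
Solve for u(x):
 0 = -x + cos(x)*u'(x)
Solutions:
 u(x) = C1 + Integral(x/cos(x), x)


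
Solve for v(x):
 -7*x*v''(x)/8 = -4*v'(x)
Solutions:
 v(x) = C1 + C2*x^(39/7)


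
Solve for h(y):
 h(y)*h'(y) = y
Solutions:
 h(y) = -sqrt(C1 + y^2)
 h(y) = sqrt(C1 + y^2)


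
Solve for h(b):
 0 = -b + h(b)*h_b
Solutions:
 h(b) = -sqrt(C1 + b^2)
 h(b) = sqrt(C1 + b^2)


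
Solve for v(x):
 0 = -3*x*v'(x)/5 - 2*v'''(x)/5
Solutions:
 v(x) = C1 + Integral(C2*airyai(-2^(2/3)*3^(1/3)*x/2) + C3*airybi(-2^(2/3)*3^(1/3)*x/2), x)


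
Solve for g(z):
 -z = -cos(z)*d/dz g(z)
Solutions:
 g(z) = C1 + Integral(z/cos(z), z)


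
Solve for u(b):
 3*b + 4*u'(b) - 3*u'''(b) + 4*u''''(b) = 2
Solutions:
 u(b) = C1 + C2*exp(b*((8*sqrt(15) + 31)^(-1/3) + 2 + (8*sqrt(15) + 31)^(1/3))/8)*sin(sqrt(3)*b*(-(8*sqrt(15) + 31)^(1/3) + (8*sqrt(15) + 31)^(-1/3))/8) + C3*exp(b*((8*sqrt(15) + 31)^(-1/3) + 2 + (8*sqrt(15) + 31)^(1/3))/8)*cos(sqrt(3)*b*(-(8*sqrt(15) + 31)^(1/3) + (8*sqrt(15) + 31)^(-1/3))/8) + C4*exp(b*(-(8*sqrt(15) + 31)^(1/3) - 1/(8*sqrt(15) + 31)^(1/3) + 1)/4) - 3*b^2/8 + b/2


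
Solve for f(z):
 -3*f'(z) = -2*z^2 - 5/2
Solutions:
 f(z) = C1 + 2*z^3/9 + 5*z/6


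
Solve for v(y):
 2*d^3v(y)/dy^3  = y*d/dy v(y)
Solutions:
 v(y) = C1 + Integral(C2*airyai(2^(2/3)*y/2) + C3*airybi(2^(2/3)*y/2), y)


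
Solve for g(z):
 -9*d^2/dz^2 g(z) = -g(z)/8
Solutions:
 g(z) = C1*exp(-sqrt(2)*z/12) + C2*exp(sqrt(2)*z/12)


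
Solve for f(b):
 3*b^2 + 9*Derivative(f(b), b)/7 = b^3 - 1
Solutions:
 f(b) = C1 + 7*b^4/36 - 7*b^3/9 - 7*b/9


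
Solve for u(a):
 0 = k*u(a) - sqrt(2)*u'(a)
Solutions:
 u(a) = C1*exp(sqrt(2)*a*k/2)


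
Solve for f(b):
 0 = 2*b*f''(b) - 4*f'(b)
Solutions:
 f(b) = C1 + C2*b^3


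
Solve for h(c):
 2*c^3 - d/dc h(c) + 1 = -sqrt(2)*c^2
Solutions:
 h(c) = C1 + c^4/2 + sqrt(2)*c^3/3 + c


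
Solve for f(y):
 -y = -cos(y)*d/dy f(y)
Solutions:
 f(y) = C1 + Integral(y/cos(y), y)


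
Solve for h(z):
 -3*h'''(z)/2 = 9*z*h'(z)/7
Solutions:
 h(z) = C1 + Integral(C2*airyai(-6^(1/3)*7^(2/3)*z/7) + C3*airybi(-6^(1/3)*7^(2/3)*z/7), z)


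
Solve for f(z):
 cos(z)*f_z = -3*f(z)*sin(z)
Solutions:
 f(z) = C1*cos(z)^3


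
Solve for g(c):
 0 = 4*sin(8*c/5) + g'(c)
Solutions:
 g(c) = C1 + 5*cos(8*c/5)/2


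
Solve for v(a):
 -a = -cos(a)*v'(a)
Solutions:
 v(a) = C1 + Integral(a/cos(a), a)


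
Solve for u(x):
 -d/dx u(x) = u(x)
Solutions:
 u(x) = C1*exp(-x)


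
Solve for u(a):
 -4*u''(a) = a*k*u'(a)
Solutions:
 u(a) = Piecewise((-sqrt(2)*sqrt(pi)*C1*erf(sqrt(2)*a*sqrt(k)/4)/sqrt(k) - C2, (k > 0) | (k < 0)), (-C1*a - C2, True))


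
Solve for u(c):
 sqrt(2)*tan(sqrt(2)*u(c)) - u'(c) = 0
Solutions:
 u(c) = sqrt(2)*(pi - asin(C1*exp(2*c)))/2
 u(c) = sqrt(2)*asin(C1*exp(2*c))/2


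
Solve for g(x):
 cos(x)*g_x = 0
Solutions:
 g(x) = C1


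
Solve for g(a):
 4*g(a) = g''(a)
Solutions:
 g(a) = C1*exp(-2*a) + C2*exp(2*a)


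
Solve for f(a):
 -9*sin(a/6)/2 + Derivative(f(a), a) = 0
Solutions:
 f(a) = C1 - 27*cos(a/6)


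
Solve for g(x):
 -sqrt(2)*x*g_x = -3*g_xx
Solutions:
 g(x) = C1 + C2*erfi(2^(3/4)*sqrt(3)*x/6)


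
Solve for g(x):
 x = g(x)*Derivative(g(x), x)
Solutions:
 g(x) = -sqrt(C1 + x^2)
 g(x) = sqrt(C1 + x^2)


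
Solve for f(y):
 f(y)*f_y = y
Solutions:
 f(y) = -sqrt(C1 + y^2)
 f(y) = sqrt(C1 + y^2)


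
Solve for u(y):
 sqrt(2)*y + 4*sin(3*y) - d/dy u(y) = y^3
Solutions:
 u(y) = C1 - y^4/4 + sqrt(2)*y^2/2 - 4*cos(3*y)/3


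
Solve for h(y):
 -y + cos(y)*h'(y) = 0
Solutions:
 h(y) = C1 + Integral(y/cos(y), y)


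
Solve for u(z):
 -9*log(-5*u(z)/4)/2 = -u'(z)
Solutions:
 -2*Integral(1/(log(-_y) - 2*log(2) + log(5)), (_y, u(z)))/9 = C1 - z


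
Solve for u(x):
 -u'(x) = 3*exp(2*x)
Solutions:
 u(x) = C1 - 3*exp(2*x)/2


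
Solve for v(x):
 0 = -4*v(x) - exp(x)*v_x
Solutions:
 v(x) = C1*exp(4*exp(-x))


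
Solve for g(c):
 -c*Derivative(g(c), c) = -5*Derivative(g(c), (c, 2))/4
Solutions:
 g(c) = C1 + C2*erfi(sqrt(10)*c/5)


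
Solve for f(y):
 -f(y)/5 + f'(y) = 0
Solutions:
 f(y) = C1*exp(y/5)


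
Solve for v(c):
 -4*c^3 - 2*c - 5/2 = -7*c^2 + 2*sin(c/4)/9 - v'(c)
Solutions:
 v(c) = C1 + c^4 - 7*c^3/3 + c^2 + 5*c/2 - 8*cos(c/4)/9


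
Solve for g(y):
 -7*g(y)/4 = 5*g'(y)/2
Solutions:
 g(y) = C1*exp(-7*y/10)


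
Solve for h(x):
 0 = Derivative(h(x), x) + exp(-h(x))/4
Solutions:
 h(x) = log(C1 - x/4)


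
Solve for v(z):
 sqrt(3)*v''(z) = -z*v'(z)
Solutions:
 v(z) = C1 + C2*erf(sqrt(2)*3^(3/4)*z/6)


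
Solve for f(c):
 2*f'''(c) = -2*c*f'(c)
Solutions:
 f(c) = C1 + Integral(C2*airyai(-c) + C3*airybi(-c), c)


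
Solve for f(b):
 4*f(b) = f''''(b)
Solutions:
 f(b) = C1*exp(-sqrt(2)*b) + C2*exp(sqrt(2)*b) + C3*sin(sqrt(2)*b) + C4*cos(sqrt(2)*b)


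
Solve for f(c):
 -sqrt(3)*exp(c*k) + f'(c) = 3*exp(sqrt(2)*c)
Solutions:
 f(c) = C1 + 3*sqrt(2)*exp(sqrt(2)*c)/2 + sqrt(3)*exp(c*k)/k


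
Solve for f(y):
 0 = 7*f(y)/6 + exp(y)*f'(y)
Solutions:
 f(y) = C1*exp(7*exp(-y)/6)


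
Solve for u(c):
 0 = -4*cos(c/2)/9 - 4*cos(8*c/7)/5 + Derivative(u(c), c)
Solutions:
 u(c) = C1 + 8*sin(c/2)/9 + 7*sin(8*c/7)/10


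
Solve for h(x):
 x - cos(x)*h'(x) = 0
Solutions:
 h(x) = C1 + Integral(x/cos(x), x)


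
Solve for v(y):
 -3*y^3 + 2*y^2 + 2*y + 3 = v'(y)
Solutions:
 v(y) = C1 - 3*y^4/4 + 2*y^3/3 + y^2 + 3*y


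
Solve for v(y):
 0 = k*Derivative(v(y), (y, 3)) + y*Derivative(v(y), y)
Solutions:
 v(y) = C1 + Integral(C2*airyai(y*(-1/k)^(1/3)) + C3*airybi(y*(-1/k)^(1/3)), y)


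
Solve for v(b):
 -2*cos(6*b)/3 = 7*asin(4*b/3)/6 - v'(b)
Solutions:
 v(b) = C1 + 7*b*asin(4*b/3)/6 + 7*sqrt(9 - 16*b^2)/24 + sin(6*b)/9


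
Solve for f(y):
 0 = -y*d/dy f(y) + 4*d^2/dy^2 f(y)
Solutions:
 f(y) = C1 + C2*erfi(sqrt(2)*y/4)


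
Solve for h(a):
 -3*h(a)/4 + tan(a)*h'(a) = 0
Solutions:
 h(a) = C1*sin(a)^(3/4)


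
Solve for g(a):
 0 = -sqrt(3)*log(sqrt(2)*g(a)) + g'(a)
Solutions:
 -2*sqrt(3)*Integral(1/(2*log(_y) + log(2)), (_y, g(a)))/3 = C1 - a


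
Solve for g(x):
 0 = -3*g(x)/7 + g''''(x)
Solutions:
 g(x) = C1*exp(-3^(1/4)*7^(3/4)*x/7) + C2*exp(3^(1/4)*7^(3/4)*x/7) + C3*sin(3^(1/4)*7^(3/4)*x/7) + C4*cos(3^(1/4)*7^(3/4)*x/7)


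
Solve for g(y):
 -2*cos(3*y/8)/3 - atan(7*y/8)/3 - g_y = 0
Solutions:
 g(y) = C1 - y*atan(7*y/8)/3 + 4*log(49*y^2 + 64)/21 - 16*sin(3*y/8)/9


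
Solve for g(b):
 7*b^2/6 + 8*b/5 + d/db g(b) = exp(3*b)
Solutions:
 g(b) = C1 - 7*b^3/18 - 4*b^2/5 + exp(3*b)/3


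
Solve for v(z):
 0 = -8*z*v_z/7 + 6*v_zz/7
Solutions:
 v(z) = C1 + C2*erfi(sqrt(6)*z/3)


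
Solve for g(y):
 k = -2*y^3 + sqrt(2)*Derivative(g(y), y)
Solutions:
 g(y) = C1 + sqrt(2)*k*y/2 + sqrt(2)*y^4/4


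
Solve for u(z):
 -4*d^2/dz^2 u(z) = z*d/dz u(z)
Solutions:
 u(z) = C1 + C2*erf(sqrt(2)*z/4)


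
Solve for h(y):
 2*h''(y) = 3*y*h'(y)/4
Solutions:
 h(y) = C1 + C2*erfi(sqrt(3)*y/4)


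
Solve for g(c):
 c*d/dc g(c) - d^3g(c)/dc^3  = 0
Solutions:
 g(c) = C1 + Integral(C2*airyai(c) + C3*airybi(c), c)


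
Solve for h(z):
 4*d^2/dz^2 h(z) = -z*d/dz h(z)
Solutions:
 h(z) = C1 + C2*erf(sqrt(2)*z/4)


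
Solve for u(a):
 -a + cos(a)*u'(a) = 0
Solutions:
 u(a) = C1 + Integral(a/cos(a), a)


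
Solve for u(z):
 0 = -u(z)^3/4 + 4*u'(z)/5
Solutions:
 u(z) = -2*sqrt(2)*sqrt(-1/(C1 + 5*z))
 u(z) = 2*sqrt(2)*sqrt(-1/(C1 + 5*z))


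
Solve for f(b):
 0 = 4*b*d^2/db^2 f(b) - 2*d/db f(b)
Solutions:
 f(b) = C1 + C2*b^(3/2)


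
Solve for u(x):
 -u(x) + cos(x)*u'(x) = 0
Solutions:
 u(x) = C1*sqrt(sin(x) + 1)/sqrt(sin(x) - 1)


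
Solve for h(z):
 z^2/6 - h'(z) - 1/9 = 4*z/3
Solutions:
 h(z) = C1 + z^3/18 - 2*z^2/3 - z/9


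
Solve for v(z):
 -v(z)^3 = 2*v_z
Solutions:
 v(z) = -sqrt(-1/(C1 - z))
 v(z) = sqrt(-1/(C1 - z))


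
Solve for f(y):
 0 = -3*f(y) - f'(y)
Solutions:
 f(y) = C1*exp(-3*y)


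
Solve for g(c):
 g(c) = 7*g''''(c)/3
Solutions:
 g(c) = C1*exp(-3^(1/4)*7^(3/4)*c/7) + C2*exp(3^(1/4)*7^(3/4)*c/7) + C3*sin(3^(1/4)*7^(3/4)*c/7) + C4*cos(3^(1/4)*7^(3/4)*c/7)


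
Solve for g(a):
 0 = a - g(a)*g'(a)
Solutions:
 g(a) = -sqrt(C1 + a^2)
 g(a) = sqrt(C1 + a^2)


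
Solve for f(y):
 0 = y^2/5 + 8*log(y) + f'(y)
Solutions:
 f(y) = C1 - y^3/15 - 8*y*log(y) + 8*y


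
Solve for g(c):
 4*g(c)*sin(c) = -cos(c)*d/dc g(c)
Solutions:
 g(c) = C1*cos(c)^4


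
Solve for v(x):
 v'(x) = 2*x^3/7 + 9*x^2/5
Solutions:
 v(x) = C1 + x^4/14 + 3*x^3/5


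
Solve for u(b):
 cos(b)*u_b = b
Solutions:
 u(b) = C1 + Integral(b/cos(b), b)


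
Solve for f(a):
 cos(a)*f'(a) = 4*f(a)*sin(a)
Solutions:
 f(a) = C1/cos(a)^4


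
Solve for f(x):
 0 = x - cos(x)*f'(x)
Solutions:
 f(x) = C1 + Integral(x/cos(x), x)


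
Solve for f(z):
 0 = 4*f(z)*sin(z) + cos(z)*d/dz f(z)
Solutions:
 f(z) = C1*cos(z)^4


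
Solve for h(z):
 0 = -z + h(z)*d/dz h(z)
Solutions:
 h(z) = -sqrt(C1 + z^2)
 h(z) = sqrt(C1 + z^2)


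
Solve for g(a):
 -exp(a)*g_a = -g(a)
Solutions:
 g(a) = C1*exp(-exp(-a))


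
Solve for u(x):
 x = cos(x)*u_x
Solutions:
 u(x) = C1 + Integral(x/cos(x), x)


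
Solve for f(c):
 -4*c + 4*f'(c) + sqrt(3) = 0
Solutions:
 f(c) = C1 + c^2/2 - sqrt(3)*c/4


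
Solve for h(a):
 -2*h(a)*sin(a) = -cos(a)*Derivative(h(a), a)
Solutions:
 h(a) = C1/cos(a)^2


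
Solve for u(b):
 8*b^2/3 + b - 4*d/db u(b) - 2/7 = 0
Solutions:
 u(b) = C1 + 2*b^3/9 + b^2/8 - b/14


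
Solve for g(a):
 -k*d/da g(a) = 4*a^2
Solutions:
 g(a) = C1 - 4*a^3/(3*k)
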